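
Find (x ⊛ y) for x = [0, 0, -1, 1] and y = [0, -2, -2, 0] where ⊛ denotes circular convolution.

(x ⊛ y)[n] = Σ(m=0 to 3) x[m] · y[(n-m) mod 4]

Computing each output sample:
(x ⊛ y)[0] = 0
(x ⊛ y)[1] = -2
(x ⊛ y)[2] = 0
(x ⊛ y)[3] = 2

x ⊛ y = [0, -2, 0, 2]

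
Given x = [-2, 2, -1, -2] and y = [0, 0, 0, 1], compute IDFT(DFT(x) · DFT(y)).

(x ⊛ y)[n] = Σ(m=0 to 3) x[m] · y[(n-m) mod 4]

Computing each output sample:
(x ⊛ y)[0] = 2
(x ⊛ y)[1] = -1
(x ⊛ y)[2] = -2
(x ⊛ y)[3] = -2

x ⊛ y = [2, -1, -2, -2]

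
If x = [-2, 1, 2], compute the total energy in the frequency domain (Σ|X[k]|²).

Parseval: Σ|x[n]|² = (1/N)Σ|X[k]|², so Σ|X[k]|² = N·Σ|x[n]|² = 3·9.0000

Σ|X[k]|² = N·Σ|x[n]|² = 3·9.0000 = 27.0000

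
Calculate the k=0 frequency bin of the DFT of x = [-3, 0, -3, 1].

X[0] = Σ(n=0 to 3) x[n] · ω_4^0 = Σ x[n]
= (-3) + (0) + (-3) + (1)

X[0] = -5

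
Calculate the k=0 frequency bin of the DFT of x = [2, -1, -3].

X[0] = Σ(n=0 to 2) x[n] · ω_3^0 = Σ x[n]
= (2) + (-1) + (-3)

X[0] = -2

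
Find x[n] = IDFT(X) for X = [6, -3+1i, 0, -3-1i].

x[n] = (1/4) Σ(k=0 to 3) X[k] · e^(2πikn/4)

Computing each x[n]:
x[0] = 0
x[1] = 1
x[2] = 3
x[3] = 2

x = [0, 1, 3, 2]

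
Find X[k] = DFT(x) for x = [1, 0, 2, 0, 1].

X[k] = Σ(n=0 to 4) x[n] · ω_5^(nk)
where ω_5 = e^(-2πi/5)

Computing each X[k]:
X[0] = 4
X[1] = -0.3090-0.2245i
X[2] = 0.8090+2.4899i
X[3] = 0.8090-2.4899i
X[4] = -0.3090+0.2245i

X = [4, -0.3090-0.2245i, 0.8090+2.4899i, 0.8090-2.4899i, -0.3090+0.2245i]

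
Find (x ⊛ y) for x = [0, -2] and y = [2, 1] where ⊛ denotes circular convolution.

(x ⊛ y)[n] = Σ(m=0 to 1) x[m] · y[(n-m) mod 2]

Computing each output sample:
(x ⊛ y)[0] = -2
(x ⊛ y)[1] = -4

x ⊛ y = [-2, -4]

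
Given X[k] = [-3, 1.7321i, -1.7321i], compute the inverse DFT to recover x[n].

x[n] = (1/3) Σ(k=0 to 2) X[k] · e^(2πikn/3)

Computing each x[n]:
x[0] = -1
x[1] = -2
x[2] = 0

x = [-1, -2, 0]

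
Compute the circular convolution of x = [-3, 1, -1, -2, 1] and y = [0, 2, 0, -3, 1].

(x ⊛ y)[n] = Σ(m=0 to 4) x[m] · y[(n-m) mod 5]

Computing each output sample:
(x ⊛ y)[0] = 6
(x ⊛ y)[1] = -1
(x ⊛ y)[2] = -3
(x ⊛ y)[3] = 8
(x ⊛ y)[4] = -10

x ⊛ y = [6, -1, -3, 8, -10]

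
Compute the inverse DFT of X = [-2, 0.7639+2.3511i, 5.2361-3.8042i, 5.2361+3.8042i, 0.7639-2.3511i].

x[n] = (1/5) Σ(k=0 to 4) X[k] · e^(2πikn/5)

Computing each x[n]:
x[0] = 2
x[1] = -2
x[2] = -2
x[3] = 2
x[4] = -2

x = [2, -2, -2, 2, -2]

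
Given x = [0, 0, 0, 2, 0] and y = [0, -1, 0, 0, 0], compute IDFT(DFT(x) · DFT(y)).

(x ⊛ y)[n] = Σ(m=0 to 4) x[m] · y[(n-m) mod 5]

Computing each output sample:
(x ⊛ y)[0] = 0
(x ⊛ y)[1] = 0
(x ⊛ y)[2] = 0
(x ⊛ y)[3] = 0
(x ⊛ y)[4] = -2

x ⊛ y = [0, 0, 0, 0, -2]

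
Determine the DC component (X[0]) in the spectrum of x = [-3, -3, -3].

X[0] = Σ(n=0 to 2) x[n] · ω_3^0 = Σ x[n]
= (-3) + (-3) + (-3)

X[0] = -9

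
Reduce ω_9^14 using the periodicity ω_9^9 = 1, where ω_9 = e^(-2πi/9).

Since ω_9^9 = 1, powers reduce modulo 9.
14 mod 9 = 5
So ω_9^14 = ω_9^5 = e^(-2πi·5/9)

ω_9^14 = ω_9^5 = -0.9397+0.3420i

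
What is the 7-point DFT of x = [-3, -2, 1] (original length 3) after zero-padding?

Original 3-point DFT: [-4, -2.5000+2.5981i, -2.5000-2.5981i]
Zero-padded 7-point DFT provides frequency interpolation.

DFT_7([x, 0, ...]) = [-4, -4.4695+0.5887i, -3.4559+2.3837i, -0.5746+1.6496i, -0.5746-1.6496i, -3.4559-2.3837i, -4.4695-0.5887i]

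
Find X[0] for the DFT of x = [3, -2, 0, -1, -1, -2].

X[0] = Σ(n=0 to 5) x[n] · ω_6^0 = Σ x[n]
= (3) + (-2) + (0) + (-1) + (-1) + (-2)

X[0] = -3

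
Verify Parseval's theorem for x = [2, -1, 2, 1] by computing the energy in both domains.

Time domain:
Σ|x[n]|² = |2|² + |-1|² + |2|² + |1|² = 10.0000

Frequency domain:
(1/4)Σ|X[k]|² = (1/4)(|4|² + |2i|² + |4|² + |-2i|²) = (1/4)·40.0000 = 10.0000

Both sides agree, confirming Parseval's theorem.

Σ|x[n]|² = (1/N)Σ|X[k]|² = 10.0000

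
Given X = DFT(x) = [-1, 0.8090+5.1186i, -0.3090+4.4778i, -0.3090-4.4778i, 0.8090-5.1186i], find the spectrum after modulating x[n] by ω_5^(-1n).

Modulation property: DFT(ω_5^(-1n)·x[n]) = X[(k-1) mod 5], so circularly shift X by 1 positions.

X[k-1] = [0.8090-5.1186i, -1, 0.8090+5.1186i, -0.3090+4.4778i, -0.3090-4.4778i]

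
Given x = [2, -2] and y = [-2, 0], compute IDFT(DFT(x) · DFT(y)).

(x ⊛ y)[n] = Σ(m=0 to 1) x[m] · y[(n-m) mod 2]

Computing each output sample:
(x ⊛ y)[0] = -4
(x ⊛ y)[1] = 4

x ⊛ y = [-4, 4]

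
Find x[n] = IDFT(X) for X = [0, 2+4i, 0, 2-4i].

x[n] = (1/4) Σ(k=0 to 3) X[k] · e^(2πikn/4)

Computing each x[n]:
x[0] = 1
x[1] = -2
x[2] = -1
x[3] = 2

x = [1, -2, -1, 2]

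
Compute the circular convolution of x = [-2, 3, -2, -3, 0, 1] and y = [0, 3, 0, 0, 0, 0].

(x ⊛ y)[n] = Σ(m=0 to 5) x[m] · y[(n-m) mod 6]

Computing each output sample:
(x ⊛ y)[0] = 3
(x ⊛ y)[1] = -6
(x ⊛ y)[2] = 9
(x ⊛ y)[3] = -6
(x ⊛ y)[4] = -9
(x ⊛ y)[5] = 0

x ⊛ y = [3, -6, 9, -6, -9, 0]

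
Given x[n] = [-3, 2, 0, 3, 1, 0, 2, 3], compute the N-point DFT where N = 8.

X[k] = Σ(n=0 to 7) x[n] · ω_8^(nk)
where ω_8 = e^(-2πi/8)

Computing each X[k]:
X[0] = 8
X[1] = -2.5858+0.5858i
X[2] = -4+4i
X[3] = -5.4142-3.4142i
X[4] = -8
X[5] = -5.4142+3.4142i
X[6] = -4-4i
X[7] = -2.5858-0.5858i

X = [8, -2.5858+0.5858i, -4+4i, -5.4142-3.4142i, -8, -5.4142+3.4142i, -4-4i, -2.5858-0.5858i]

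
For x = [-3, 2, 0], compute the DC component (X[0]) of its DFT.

X[0] = Σ(n=0 to 2) x[n] · ω_3^0 = Σ x[n]
= (-3) + (2) + (0)

X[0] = -1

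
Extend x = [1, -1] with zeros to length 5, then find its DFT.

Original 2-point DFT: [0, 2]
Zero-padded 5-point DFT provides frequency interpolation.

DFT_5([x, 0, ...]) = [0, 0.6910+0.9511i, 1.8090+0.5878i, 1.8090-0.5878i, 0.6910-0.9511i]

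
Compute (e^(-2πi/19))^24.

Since ω_19^19 = 1, powers reduce modulo 19.
24 mod 19 = 5
So ω_19^24 = ω_19^5 = e^(-2πi·5/19)

ω_19^24 = ω_19^5 = -0.0826-0.9966i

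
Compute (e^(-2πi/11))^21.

Since ω_11^11 = 1, powers reduce modulo 11.
21 mod 11 = 10
So ω_11^21 = ω_11^10 = e^(-2πi·10/11)

ω_11^21 = ω_11^10 = 0.8413+0.5406i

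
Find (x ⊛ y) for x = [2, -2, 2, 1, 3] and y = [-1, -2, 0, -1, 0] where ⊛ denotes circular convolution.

(x ⊛ y)[n] = Σ(m=0 to 4) x[m] · y[(n-m) mod 5]

Computing each output sample:
(x ⊛ y)[0] = -10
(x ⊛ y)[1] = -3
(x ⊛ y)[2] = -1
(x ⊛ y)[3] = -7
(x ⊛ y)[4] = -3

x ⊛ y = [-10, -3, -1, -7, -3]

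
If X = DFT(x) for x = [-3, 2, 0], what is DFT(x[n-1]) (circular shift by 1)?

Time shift by 1: X_shifted[k] = ω_3^(1k) · X[k]
Shifted x = [0, -3, 2]

DFT(x[n-1]) = [-1, 0.5000+4.3301i, 0.5000-4.3301i]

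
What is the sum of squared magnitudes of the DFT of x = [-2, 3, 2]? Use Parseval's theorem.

Parseval: Σ|x[n]|² = (1/N)Σ|X[k]|², so Σ|X[k]|² = N·Σ|x[n]|² = 3·17.0000

Σ|X[k]|² = N·Σ|x[n]|² = 3·17.0000 = 51.0000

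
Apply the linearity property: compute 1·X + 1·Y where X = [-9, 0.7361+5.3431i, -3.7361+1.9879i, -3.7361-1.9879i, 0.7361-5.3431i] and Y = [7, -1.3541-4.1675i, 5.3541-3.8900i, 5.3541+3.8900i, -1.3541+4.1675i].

By linearity: DFT(1x + 1y) = 1·DFT(x) + 1·DFT(y)
= 1·[-9, 0.7361+5.3431i, -3.7361+1.9879i, -3.7361-1.9879i, 0.7361-5.3431i] + 1·[7, -1.3541-4.1675i, 5.3541-3.8900i, 5.3541+3.8900i, -1.3541+4.1675i]

Computing element-wise:
Z[0] = 1·(-9) + 1·(7) = -2
Z[1] = 1·(0.7361+5.3431i) + 1·(-1.3541-4.1675i) = -0.6180+1.1756i
Z[2] = 1·(-3.7361+1.9879i) + 1·(5.3541-3.8900i) = 1.6180-1.9021i
Z[3] = 1·(-3.7361-1.9879i) + 1·(5.3541+3.8900i) = 1.6180+1.9021i
Z[4] = 1·(0.7361-5.3431i) + 1·(-1.3541+4.1675i) = -0.6180-1.1756i

DFT(1x + 1y) = 1·X + 1·Y = [-2, -0.6180+1.1756i, 1.6180-1.9021i, 1.6180+1.9021i, -0.6180-1.1756i]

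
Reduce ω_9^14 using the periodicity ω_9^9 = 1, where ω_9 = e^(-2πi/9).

Since ω_9^9 = 1, powers reduce modulo 9.
14 mod 9 = 5
So ω_9^14 = ω_9^5 = e^(-2πi·5/9)

ω_9^14 = ω_9^5 = -0.9397+0.3420i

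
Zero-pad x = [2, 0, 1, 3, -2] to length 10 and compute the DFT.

Original 5-point DFT: [4, -1.8541-0.7265i, 4.8541-3.0777i, 4.8541+3.0777i, -1.8541+0.7265i]
Zero-padded 10-point DFT provides frequency interpolation.

DFT_10([x, 0, ...]) = [4, 3.0000-2.6287i, -1.8541-0.7265i, 3.0000+4.2533i, 4.8541-3.0777i, -2, 4.8541+3.0777i, 3.0000-4.2533i, -1.8541+0.7265i, 3.0000+2.6287i]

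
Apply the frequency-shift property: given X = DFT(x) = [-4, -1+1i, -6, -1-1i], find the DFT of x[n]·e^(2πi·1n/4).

Modulation property: DFT(ω_4^(-1n)·x[n]) = X[(k-1) mod 4], so circularly shift X by 1 positions.

X[k-1] = [-1-1i, -4, -1+1i, -6]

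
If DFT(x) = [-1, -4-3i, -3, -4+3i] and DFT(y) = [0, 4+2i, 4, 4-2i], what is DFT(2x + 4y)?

By linearity: DFT(2x + 4y) = 2·DFT(x) + 4·DFT(y)
= 2·[-1, -4-3i, -3, -4+3i] + 4·[0, 4+2i, 4, 4-2i]

Computing element-wise:
Z[0] = 2·(-1) + 4·(0) = -2
Z[1] = 2·(-4-3i) + 4·(4+2i) = 8+2i
Z[2] = 2·(-3) + 4·(4) = 10
Z[3] = 2·(-4+3i) + 4·(4-2i) = 8-2i

DFT(2x + 4y) = 2·X + 4·Y = [-2, 8+2i, 10, 8-2i]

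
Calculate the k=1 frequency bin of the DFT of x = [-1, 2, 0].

X[1] = Σ(n=0 to 2) x[n] · ω_3^(1n) where ω_3 = e^(-2πi/3)
= (-1)·ω_3^0 + (2)·ω_3^1 + (0)·ω_3^2

X[1] = -2.0000-1.7321i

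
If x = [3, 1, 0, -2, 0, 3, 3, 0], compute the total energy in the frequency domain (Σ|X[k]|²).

Parseval: Σ|x[n]|² = (1/N)Σ|X[k]|², so Σ|X[k]|² = N·Σ|x[n]|² = 8·32.0000

Σ|X[k]|² = N·Σ|x[n]|² = 8·32.0000 = 256.0000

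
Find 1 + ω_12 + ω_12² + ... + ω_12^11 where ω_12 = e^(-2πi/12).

Sum of all nth roots of unity equals 0 for n > 1 (geometric series with r ≠ 1).

0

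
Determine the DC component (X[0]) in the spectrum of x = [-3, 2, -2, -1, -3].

X[0] = Σ(n=0 to 4) x[n] · ω_5^0 = Σ x[n]
= (-3) + (2) + (-2) + (-1) + (-3)

X[0] = -7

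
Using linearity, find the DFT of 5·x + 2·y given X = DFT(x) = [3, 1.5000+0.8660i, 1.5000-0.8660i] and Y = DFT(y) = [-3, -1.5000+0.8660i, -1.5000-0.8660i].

By linearity: DFT(5x + 2y) = 5·DFT(x) + 2·DFT(y)
= 5·[3, 1.5000+0.8660i, 1.5000-0.8660i] + 2·[-3, -1.5000+0.8660i, -1.5000-0.8660i]

Computing element-wise:
Z[0] = 5·(3) + 2·(-3) = 9
Z[1] = 5·(1.5000+0.8660i) + 2·(-1.5000+0.8660i) = 4.5000+6.0620i
Z[2] = 5·(1.5000-0.8660i) + 2·(-1.5000-0.8660i) = 4.5000-6.0620i

DFT(5x + 2y) = 5·X + 2·Y = [9, 4.5000+6.0620i, 4.5000-6.0620i]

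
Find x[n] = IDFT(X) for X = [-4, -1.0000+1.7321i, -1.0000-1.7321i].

x[n] = (1/3) Σ(k=0 to 2) X[k] · e^(2πikn/3)

Computing each x[n]:
x[0] = -2
x[1] = -2
x[2] = 0

x = [-2, -2, 0]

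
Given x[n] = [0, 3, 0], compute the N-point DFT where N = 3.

X[k] = Σ(n=0 to 2) x[n] · ω_3^(nk)
where ω_3 = e^(-2πi/3)

Computing each X[k]:
X[0] = 3
X[1] = -1.5000-2.5981i
X[2] = -1.5000+2.5981i

X = [3, -1.5000-2.5981i, -1.5000+2.5981i]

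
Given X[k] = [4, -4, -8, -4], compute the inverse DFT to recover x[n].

x[n] = (1/4) Σ(k=0 to 3) X[k] · e^(2πikn/4)

Computing each x[n]:
x[0] = -3
x[1] = 3
x[2] = 1
x[3] = 3

x = [-3, 3, 1, 3]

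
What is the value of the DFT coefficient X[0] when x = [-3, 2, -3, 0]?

X[0] = Σ(n=0 to 3) x[n] · ω_4^0 = Σ x[n]
= (-3) + (2) + (-3) + (0)

X[0] = -4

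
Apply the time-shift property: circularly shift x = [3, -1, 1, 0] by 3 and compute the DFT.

Time shift by 3: X_shifted[k] = ω_4^(3k) · X[k]
Shifted x = [-1, 1, 0, 3]

DFT(x[n-3]) = [3, -1+2i, -5, -1-2i]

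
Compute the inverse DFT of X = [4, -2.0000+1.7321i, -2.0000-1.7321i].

x[n] = (1/3) Σ(k=0 to 2) X[k] · e^(2πikn/3)

Computing each x[n]:
x[0] = 0
x[1] = 1
x[2] = 3

x = [0, 1, 3]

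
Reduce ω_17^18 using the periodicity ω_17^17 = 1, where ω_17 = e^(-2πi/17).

Since ω_17^17 = 1, powers reduce modulo 17.
18 mod 17 = 1
So ω_17^18 = ω_17^1 = e^(-2πi·1/17)

ω_17^18 = ω_17^1 = 0.9325-0.3612i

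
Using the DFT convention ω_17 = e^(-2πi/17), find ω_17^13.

ω_17^13 = e^(-2πi·13/17)
= cos(-2π·13/17) + i·sin(-2π·13/17)
= cos(-26π/17) + i·sin(-26π/17)

ω_17^13 = cos(-26π/17) + i·sin(-26π/17) = 0.0923+0.9957i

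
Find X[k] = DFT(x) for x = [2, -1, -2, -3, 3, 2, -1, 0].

X[k] = Σ(n=0 to 7) x[n] · ω_8^(nk)
where ω_8 = e^(-2πi/8)

Computing each X[k]:
X[0] = 0
X[1] = -1.0000+5.2426i
X[2] = 8-4i
X[3] = -1.0000+3.2426i
X[4] = 4
X[5] = -1.0000-3.2426i
X[6] = 8+4i
X[7] = -1.0000-5.2426i

X = [0, -1.0000+5.2426i, 8-4i, -1.0000+3.2426i, 4, -1.0000-3.2426i, 8+4i, -1.0000-5.2426i]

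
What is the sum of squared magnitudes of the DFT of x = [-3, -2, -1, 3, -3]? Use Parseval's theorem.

Parseval: Σ|x[n]|² = (1/N)Σ|X[k]|², so Σ|X[k]|² = N·Σ|x[n]|² = 5·32.0000

Σ|X[k]|² = N·Σ|x[n]|² = 5·32.0000 = 160.0000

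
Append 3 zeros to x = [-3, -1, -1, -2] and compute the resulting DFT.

Original 4-point DFT: [-7, -2-1i, -1, -2+1i]
Zero-padded 7-point DFT provides frequency interpolation.

DFT_7([x, 0, ...]) = [-7, -1.5990+2.6245i, -3.1235-1.0226i, -2.2775+1.6019i, -2.2775-1.6019i, -3.1235+1.0226i, -1.5990-2.6245i]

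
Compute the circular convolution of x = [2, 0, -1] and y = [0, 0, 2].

(x ⊛ y)[n] = Σ(m=0 to 2) x[m] · y[(n-m) mod 3]

Computing each output sample:
(x ⊛ y)[0] = 0
(x ⊛ y)[1] = -2
(x ⊛ y)[2] = 4

x ⊛ y = [0, -2, 4]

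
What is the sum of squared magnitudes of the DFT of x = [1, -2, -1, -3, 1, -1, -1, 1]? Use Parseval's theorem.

Parseval: Σ|x[n]|² = (1/N)Σ|X[k]|², so Σ|X[k]|² = N·Σ|x[n]|² = 8·19.0000

Σ|X[k]|² = N·Σ|x[n]|² = 8·19.0000 = 152.0000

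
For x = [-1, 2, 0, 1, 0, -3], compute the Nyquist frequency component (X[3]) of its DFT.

X[3] = Σ(n=0 to 5) x[n] · ω_6^(3n) where ω_6 = e^(-2πi/6)
= (-1)·ω_6^0 + (2)·ω_6^3 + (0)·ω_6^6 + (1)·ω_6^9 + (0)·ω_6^12 + (-3)·ω_6^15

X[3] = -1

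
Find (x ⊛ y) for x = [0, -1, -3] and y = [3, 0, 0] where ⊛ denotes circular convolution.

(x ⊛ y)[n] = Σ(m=0 to 2) x[m] · y[(n-m) mod 3]

Computing each output sample:
(x ⊛ y)[0] = 0
(x ⊛ y)[1] = -3
(x ⊛ y)[2] = -9

x ⊛ y = [0, -3, -9]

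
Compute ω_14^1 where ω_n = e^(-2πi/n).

ω_14^1 = e^(-2πi·1/14)
= cos(-2π·1/14) + i·sin(-2π·1/14)
= cos(-2π/14) + i·sin(-2π/14)

ω_14^1 = cos(-2π/14) + i·sin(-2π/14) = 0.9010-0.4339i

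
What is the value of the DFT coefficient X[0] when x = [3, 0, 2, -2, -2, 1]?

X[0] = Σ(n=0 to 5) x[n] · ω_6^0 = Σ x[n]
= (3) + (0) + (2) + (-2) + (-2) + (1)

X[0] = 2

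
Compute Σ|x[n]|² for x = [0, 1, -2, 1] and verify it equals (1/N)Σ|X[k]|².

Time domain:
Σ|x[n]|² = |0|² + |1|² + |-2|² + |1|² = 6.0000

Frequency domain:
(1/4)Σ|X[k]|² = (1/4)(|0|² + |2|² + |-4|² + |2|²) = (1/4)·24.0000 = 6.0000

Both sides agree, confirming Parseval's theorem.

Σ|x[n]|² = (1/N)Σ|X[k]|² = 6.0000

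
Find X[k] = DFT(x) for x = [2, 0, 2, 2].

X[k] = Σ(n=0 to 3) x[n] · ω_4^(nk)
where ω_4 = e^(-2πi/4)

Computing each X[k]:
X[0] = 6
X[1] = 2i
X[2] = 2
X[3] = -2i

X = [6, 2i, 2, -2i]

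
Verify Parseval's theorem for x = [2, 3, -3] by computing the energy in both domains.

Time domain:
Σ|x[n]|² = |2|² + |3|² + |-3|² = 22.0000

Frequency domain:
(1/3)Σ|X[k]|² = (1/3)(|2|² + |2.0000-5.1962i|² + |2.0000+5.1962i|²) = (1/3)·66.0000 = 22.0000

Both sides agree, confirming Parseval's theorem.

Σ|x[n]|² = (1/N)Σ|X[k]|² = 22.0000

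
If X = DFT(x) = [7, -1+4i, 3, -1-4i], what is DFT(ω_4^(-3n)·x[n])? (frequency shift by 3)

Modulation property: DFT(ω_4^(-3n)·x[n]) = X[(k-3) mod 4], so circularly shift X by 3 positions.

X[k-3] = [-1+4i, 3, -1-4i, 7]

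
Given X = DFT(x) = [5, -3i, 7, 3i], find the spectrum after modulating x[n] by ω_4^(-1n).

Modulation property: DFT(ω_4^(-1n)·x[n]) = X[(k-1) mod 4], so circularly shift X by 1 positions.

X[k-1] = [3i, 5, -3i, 7]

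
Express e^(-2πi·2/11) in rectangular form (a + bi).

ω_11^2 = e^(-2πi·2/11)
= cos(-2π·2/11) + i·sin(-2π·2/11)
= cos(-4π/11) + i·sin(-4π/11)

ω_11^2 = cos(-4π/11) + i·sin(-4π/11) = 0.4154-0.9096i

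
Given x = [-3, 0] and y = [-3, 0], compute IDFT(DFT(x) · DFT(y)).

(x ⊛ y)[n] = Σ(m=0 to 1) x[m] · y[(n-m) mod 2]

Computing each output sample:
(x ⊛ y)[0] = 9
(x ⊛ y)[1] = 0

x ⊛ y = [9, 0]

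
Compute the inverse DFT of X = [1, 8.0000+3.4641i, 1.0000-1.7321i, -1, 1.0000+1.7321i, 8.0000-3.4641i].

x[n] = (1/6) Σ(k=0 to 5) X[k] · e^(2πikn/6)

Computing each x[n]:
x[0] = 3
x[1] = 1
x[2] = -3
x[3] = -2
x[4] = 0
x[5] = 2

x = [3, 1, -3, -2, 0, 2]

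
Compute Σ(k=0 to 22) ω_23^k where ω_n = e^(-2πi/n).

Sum of all nth roots of unity equals 0 for n > 1 (geometric series with r ≠ 1).

0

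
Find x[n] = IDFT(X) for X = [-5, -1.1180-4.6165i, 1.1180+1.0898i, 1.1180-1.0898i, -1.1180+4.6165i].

x[n] = (1/5) Σ(k=0 to 4) X[k] · e^(2πikn/5)

Computing each x[n]:
x[0] = -1
x[1] = 0
x[2] = 1
x[3] = -2
x[4] = -3

x = [-1, 0, 1, -2, -3]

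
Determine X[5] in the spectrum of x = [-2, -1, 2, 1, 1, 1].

X[5] = Σ(n=0 to 5) x[n] · ω_6^(5n) where ω_6 = e^(-2πi/6)
= (-2)·ω_6^0 + (-1)·ω_6^5 + (2)·ω_6^10 + (1)·ω_6^15 + (1)·ω_6^20 + (1)·ω_6^25

X[5] = -4.5000-0.8660i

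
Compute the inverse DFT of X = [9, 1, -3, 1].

x[n] = (1/4) Σ(k=0 to 3) X[k] · e^(2πikn/4)

Computing each x[n]:
x[0] = 2
x[1] = 3
x[2] = 1
x[3] = 3

x = [2, 3, 1, 3]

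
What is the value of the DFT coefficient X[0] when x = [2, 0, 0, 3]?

X[0] = Σ(n=0 to 3) x[n] · ω_4^0 = Σ x[n]
= (2) + (0) + (0) + (3)

X[0] = 5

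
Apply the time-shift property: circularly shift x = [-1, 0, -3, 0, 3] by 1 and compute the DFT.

Time shift by 1: X_shifted[k] = ω_5^(1k) · X[k]
Shifted x = [3, -1, 0, -3, 0]

DFT(x[n-1]) = [-1, 5.1180-0.8123i, 2.8820+3.4410i, 2.8820-3.4410i, 5.1180+0.8123i]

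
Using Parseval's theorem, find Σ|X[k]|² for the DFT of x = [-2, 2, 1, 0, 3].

Parseval: Σ|x[n]|² = (1/N)Σ|X[k]|², so Σ|X[k]|² = N·Σ|x[n]|² = 5·18.0000

Σ|X[k]|² = N·Σ|x[n]|² = 5·18.0000 = 90.0000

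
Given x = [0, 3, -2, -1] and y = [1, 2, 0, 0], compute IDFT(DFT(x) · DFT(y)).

(x ⊛ y)[n] = Σ(m=0 to 3) x[m] · y[(n-m) mod 4]

Computing each output sample:
(x ⊛ y)[0] = -2
(x ⊛ y)[1] = 3
(x ⊛ y)[2] = 4
(x ⊛ y)[3] = -5

x ⊛ y = [-2, 3, 4, -5]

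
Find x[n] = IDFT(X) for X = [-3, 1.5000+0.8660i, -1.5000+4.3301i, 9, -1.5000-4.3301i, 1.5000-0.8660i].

x[n] = (1/6) Σ(k=0 to 5) X[k] · e^(2πikn/6)

Computing each x[n]:
x[0] = 1
x[1] = -3
x[2] = 2
x[3] = -3
x[4] = 0
x[5] = 0

x = [1, -3, 2, -3, 0, 0]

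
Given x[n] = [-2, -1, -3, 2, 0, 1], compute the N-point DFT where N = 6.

X[k] = Σ(n=0 to 5) x[n] · ω_6^(nk)
where ω_6 = e^(-2πi/6)

Computing each X[k]:
X[0] = -3
X[1] = -2.5000+4.3301i
X[2] = 1.5000-0.8660i
X[3] = -7
X[4] = 1.5000+0.8660i
X[5] = -2.5000-4.3301i

X = [-3, -2.5000+4.3301i, 1.5000-0.8660i, -7, 1.5000+0.8660i, -2.5000-4.3301i]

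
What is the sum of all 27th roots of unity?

Sum of all nth roots of unity equals 0 for n > 1 (geometric series with r ≠ 1).

0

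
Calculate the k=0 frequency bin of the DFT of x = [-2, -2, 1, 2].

X[0] = Σ(n=0 to 3) x[n] · ω_4^0 = Σ x[n]
= (-2) + (-2) + (1) + (2)

X[0] = -1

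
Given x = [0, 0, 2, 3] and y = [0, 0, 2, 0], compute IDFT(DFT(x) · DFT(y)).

(x ⊛ y)[n] = Σ(m=0 to 3) x[m] · y[(n-m) mod 4]

Computing each output sample:
(x ⊛ y)[0] = 4
(x ⊛ y)[1] = 6
(x ⊛ y)[2] = 0
(x ⊛ y)[3] = 0

x ⊛ y = [4, 6, 0, 0]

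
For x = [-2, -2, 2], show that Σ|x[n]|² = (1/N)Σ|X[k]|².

Time domain:
Σ|x[n]|² = |-2|² + |-2|² + |2|² = 12.0000

Frequency domain:
(1/3)Σ|X[k]|² = (1/3)(|-2|² + |-2.0000+3.4641i|² + |-2.0000-3.4641i|²) = (1/3)·36.0000 = 12.0000

Both sides agree, confirming Parseval's theorem.

Σ|x[n]|² = (1/N)Σ|X[k]|² = 12.0000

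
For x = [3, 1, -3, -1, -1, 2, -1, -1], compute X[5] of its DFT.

X[5] = Σ(n=0 to 7) x[n] · ω_8^(5n) where ω_8 = e^(-2πi/8)
= (3)·ω_8^0 + (1)·ω_8^5 + (-3)·ω_8^10 + (-1)·ω_8^15 + (-1)·ω_8^20 + (2)·ω_8^25 + (-1)·ω_8^30 + (-1)·ω_8^35

X[5] = 4.7071+1.2929i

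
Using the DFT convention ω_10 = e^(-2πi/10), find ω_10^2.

ω_10^2 = e^(-2πi·2/10)
= cos(-2π·2/10) + i·sin(-2π·2/10)
= cos(-4π/10) + i·sin(-4π/10)

ω_10^2 = cos(-4π/10) + i·sin(-4π/10) = 0.3090-0.9511i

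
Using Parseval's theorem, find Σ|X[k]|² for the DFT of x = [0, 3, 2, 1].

Parseval: Σ|x[n]|² = (1/N)Σ|X[k]|², so Σ|X[k]|² = N·Σ|x[n]|² = 4·14.0000

Σ|X[k]|² = N·Σ|x[n]|² = 4·14.0000 = 56.0000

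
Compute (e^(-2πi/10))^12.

Since ω_10^10 = 1, powers reduce modulo 10.
12 mod 10 = 2
So ω_10^12 = ω_10^2 = e^(-2πi·2/10)

ω_10^12 = ω_10^2 = 0.3090-0.9511i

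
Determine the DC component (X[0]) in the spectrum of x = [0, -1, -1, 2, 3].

X[0] = Σ(n=0 to 4) x[n] · ω_5^0 = Σ x[n]
= (0) + (-1) + (-1) + (2) + (3)

X[0] = 3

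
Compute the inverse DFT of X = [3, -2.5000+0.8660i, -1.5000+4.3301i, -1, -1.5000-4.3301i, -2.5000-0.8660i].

x[n] = (1/6) Σ(k=0 to 5) X[k] · e^(2πikn/6)

Computing each x[n]:
x[0] = -1
x[1] = -1
x[2] = 2
x[3] = 1
x[4] = 0
x[5] = 2

x = [-1, -1, 2, 1, 0, 2]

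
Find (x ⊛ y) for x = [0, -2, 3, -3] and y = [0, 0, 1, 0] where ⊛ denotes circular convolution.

(x ⊛ y)[n] = Σ(m=0 to 3) x[m] · y[(n-m) mod 4]

Computing each output sample:
(x ⊛ y)[0] = 3
(x ⊛ y)[1] = -3
(x ⊛ y)[2] = 0
(x ⊛ y)[3] = -2

x ⊛ y = [3, -3, 0, -2]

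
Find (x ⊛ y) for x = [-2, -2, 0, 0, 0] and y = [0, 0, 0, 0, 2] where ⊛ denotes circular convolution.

(x ⊛ y)[n] = Σ(m=0 to 4) x[m] · y[(n-m) mod 5]

Computing each output sample:
(x ⊛ y)[0] = -4
(x ⊛ y)[1] = 0
(x ⊛ y)[2] = 0
(x ⊛ y)[3] = 0
(x ⊛ y)[4] = -4

x ⊛ y = [-4, 0, 0, 0, -4]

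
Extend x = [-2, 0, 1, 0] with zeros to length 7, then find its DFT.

Original 4-point DFT: [-1, -3, -1, -3]
Zero-padded 7-point DFT provides frequency interpolation.

DFT_7([x, 0, ...]) = [-1, -2.2225-0.9749i, -2.9010+0.4339i, -1.3765+0.7818i, -1.3765-0.7818i, -2.9010-0.4339i, -2.2225+0.9749i]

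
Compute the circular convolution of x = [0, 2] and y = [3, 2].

(x ⊛ y)[n] = Σ(m=0 to 1) x[m] · y[(n-m) mod 2]

Computing each output sample:
(x ⊛ y)[0] = 4
(x ⊛ y)[1] = 6

x ⊛ y = [4, 6]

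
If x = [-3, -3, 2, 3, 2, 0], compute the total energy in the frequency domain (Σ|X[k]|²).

Parseval: Σ|x[n]|² = (1/N)Σ|X[k]|², so Σ|X[k]|² = N·Σ|x[n]|² = 6·35.0000

Σ|X[k]|² = N·Σ|x[n]|² = 6·35.0000 = 210.0000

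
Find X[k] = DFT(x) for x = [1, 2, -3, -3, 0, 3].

X[k] = Σ(n=0 to 5) x[n] · ω_6^(nk)
where ω_6 = e^(-2πi/6)

Computing each X[k]:
X[0] = 0
X[1] = 8.0000+3.4641i
X[2] = -3.0000-1.7321i
X[3] = -4
X[4] = -3.0000+1.7321i
X[5] = 8.0000-3.4641i

X = [0, 8.0000+3.4641i, -3.0000-1.7321i, -4, -3.0000+1.7321i, 8.0000-3.4641i]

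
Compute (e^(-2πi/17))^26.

Since ω_17^17 = 1, powers reduce modulo 17.
26 mod 17 = 9
So ω_17^26 = ω_17^9 = e^(-2πi·9/17)

ω_17^26 = ω_17^9 = -0.9830+0.1837i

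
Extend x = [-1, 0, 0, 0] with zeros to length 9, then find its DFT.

Original 4-point DFT: [-1, -1, -1, -1]
Zero-padded 9-point DFT provides frequency interpolation.

DFT_9([x, 0, ...]) = [-1, -1, -1, -1, -1, -1, -1, -1, -1]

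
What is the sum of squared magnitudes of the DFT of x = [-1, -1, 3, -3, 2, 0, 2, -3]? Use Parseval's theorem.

Parseval: Σ|x[n]|² = (1/N)Σ|X[k]|², so Σ|X[k]|² = N·Σ|x[n]|² = 8·37.0000

Σ|X[k]|² = N·Σ|x[n]|² = 8·37.0000 = 296.0000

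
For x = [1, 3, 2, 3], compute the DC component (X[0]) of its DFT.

X[0] = Σ(n=0 to 3) x[n] · ω_4^0 = Σ x[n]
= (1) + (3) + (2) + (3)

X[0] = 9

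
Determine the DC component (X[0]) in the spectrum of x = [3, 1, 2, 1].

X[0] = Σ(n=0 to 3) x[n] · ω_4^0 = Σ x[n]
= (3) + (1) + (2) + (1)

X[0] = 7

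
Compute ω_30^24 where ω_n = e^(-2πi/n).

ω_30^24 = e^(-2πi·24/30)
= cos(-2π·24/30) + i·sin(-2π·24/30)
= cos(-48π/30) + i·sin(-48π/30)

ω_30^24 = cos(-48π/30) + i·sin(-48π/30) = 0.3090+0.9511i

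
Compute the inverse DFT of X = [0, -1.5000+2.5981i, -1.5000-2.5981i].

x[n] = (1/3) Σ(k=0 to 2) X[k] · e^(2πikn/3)

Computing each x[n]:
x[0] = -1
x[1] = -1
x[2] = 2

x = [-1, -1, 2]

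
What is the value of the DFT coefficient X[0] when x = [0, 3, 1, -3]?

X[0] = Σ(n=0 to 3) x[n] · ω_4^0 = Σ x[n]
= (0) + (3) + (1) + (-3)

X[0] = 1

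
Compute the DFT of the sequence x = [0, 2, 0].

X[k] = Σ(n=0 to 2) x[n] · ω_3^(nk)
where ω_3 = e^(-2πi/3)

Computing each X[k]:
X[0] = 2
X[1] = -1.0000-1.7321i
X[2] = -1.0000+1.7321i

X = [2, -1.0000-1.7321i, -1.0000+1.7321i]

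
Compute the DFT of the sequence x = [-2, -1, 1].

X[k] = Σ(n=0 to 2) x[n] · ω_3^(nk)
where ω_3 = e^(-2πi/3)

Computing each X[k]:
X[0] = -2
X[1] = -2.0000+1.7321i
X[2] = -2.0000-1.7321i

X = [-2, -2.0000+1.7321i, -2.0000-1.7321i]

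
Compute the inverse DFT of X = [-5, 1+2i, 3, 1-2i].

x[n] = (1/4) Σ(k=0 to 3) X[k] · e^(2πikn/4)

Computing each x[n]:
x[0] = 0
x[1] = -3
x[2] = -1
x[3] = -1

x = [0, -3, -1, -1]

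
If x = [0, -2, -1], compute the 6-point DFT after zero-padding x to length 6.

Original 3-point DFT: [-3, 1.5000+0.8660i, 1.5000-0.8660i]
Zero-padded 6-point DFT provides frequency interpolation.

DFT_6([x, 0, ...]) = [-3, -0.5000+2.5981i, 1.5000+0.8660i, 1, 1.5000-0.8660i, -0.5000-2.5981i]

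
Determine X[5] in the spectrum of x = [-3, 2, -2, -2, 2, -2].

X[5] = Σ(n=0 to 5) x[n] · ω_6^(5n) where ω_6 = e^(-2πi/6)
= (-3)·ω_6^0 + (2)·ω_6^5 + (-2)·ω_6^10 + (-2)·ω_6^15 + (2)·ω_6^20 + (-2)·ω_6^25

X[5] = -1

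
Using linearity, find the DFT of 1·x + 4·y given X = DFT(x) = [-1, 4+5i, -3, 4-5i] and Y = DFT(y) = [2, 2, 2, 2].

By linearity: DFT(1x + 4y) = 1·DFT(x) + 4·DFT(y)
= 1·[-1, 4+5i, -3, 4-5i] + 4·[2, 2, 2, 2]

Computing element-wise:
Z[0] = 1·(-1) + 4·(2) = 7
Z[1] = 1·(4+5i) + 4·(2) = 12+5i
Z[2] = 1·(-3) + 4·(2) = 5
Z[3] = 1·(4-5i) + 4·(2) = 12-5i

DFT(1x + 4y) = 1·X + 4·Y = [7, 12+5i, 5, 12-5i]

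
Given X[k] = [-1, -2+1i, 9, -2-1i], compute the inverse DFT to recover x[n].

x[n] = (1/4) Σ(k=0 to 3) X[k] · e^(2πikn/4)

Computing each x[n]:
x[0] = 1
x[1] = -3
x[2] = 3
x[3] = -2

x = [1, -3, 3, -2]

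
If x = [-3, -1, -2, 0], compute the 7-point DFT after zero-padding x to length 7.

Original 4-point DFT: [-6, -1+1i, -4, -1-1i]
Zero-padded 7-point DFT provides frequency interpolation.

DFT_7([x, 0, ...]) = [-6, -3.1784+2.7317i, -0.9755+0.1072i, -3.3460-1.1298i, -3.3460+1.1298i, -0.9755-0.1072i, -3.1784-2.7317i]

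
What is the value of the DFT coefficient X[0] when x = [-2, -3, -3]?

X[0] = Σ(n=0 to 2) x[n] · ω_3^0 = Σ x[n]
= (-2) + (-3) + (-3)

X[0] = -8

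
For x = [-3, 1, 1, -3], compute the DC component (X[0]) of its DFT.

X[0] = Σ(n=0 to 3) x[n] · ω_4^0 = Σ x[n]
= (-3) + (1) + (1) + (-3)

X[0] = -4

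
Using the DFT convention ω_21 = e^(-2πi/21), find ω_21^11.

ω_21^11 = e^(-2πi·11/21)
= cos(-2π·11/21) + i·sin(-2π·11/21)
= cos(-22π/21) + i·sin(-22π/21)

ω_21^11 = cos(-22π/21) + i·sin(-22π/21) = -0.9888+0.1490i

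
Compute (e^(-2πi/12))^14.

Since ω_12^12 = 1, powers reduce modulo 12.
14 mod 12 = 2
So ω_12^14 = ω_12^2 = e^(-2πi·2/12)

ω_12^14 = ω_12^2 = 0.5000-0.8660i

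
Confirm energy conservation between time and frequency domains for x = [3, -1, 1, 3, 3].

Time domain:
Σ|x[n]|² = |3|² + |-1|² + |1|² + |3|² + |3|² = 29.0000

Frequency domain:
(1/5)Σ|X[k]|² = (1/5)(|9|² + |0.3820+4.9798i|² + |2.6180+0.4490i|² + |2.6180-0.4490i|² + |0.3820-4.9798i|²) = (1/5)·145.0000 = 29.0000

Both sides agree, confirming Parseval's theorem.

Σ|x[n]|² = (1/N)Σ|X[k]|² = 29.0000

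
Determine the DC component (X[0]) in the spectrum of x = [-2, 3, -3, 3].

X[0] = Σ(n=0 to 3) x[n] · ω_4^0 = Σ x[n]
= (-2) + (3) + (-3) + (3)

X[0] = 1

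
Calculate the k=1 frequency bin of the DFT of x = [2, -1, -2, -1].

X[1] = Σ(n=0 to 3) x[n] · ω_4^(1n) where ω_4 = e^(-2πi/4)
= (2)·ω_4^0 + (-1)·ω_4^1 + (-2)·ω_4^2 + (-1)·ω_4^3

X[1] = 4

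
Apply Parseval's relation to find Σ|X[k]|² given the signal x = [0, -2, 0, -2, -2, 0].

Parseval: Σ|x[n]|² = (1/N)Σ|X[k]|², so Σ|X[k]|² = N·Σ|x[n]|² = 6·12.0000

Σ|X[k]|² = N·Σ|x[n]|² = 6·12.0000 = 72.0000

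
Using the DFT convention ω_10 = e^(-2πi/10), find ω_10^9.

ω_10^9 = e^(-2πi·9/10)
= cos(-2π·9/10) + i·sin(-2π·9/10)
= cos(-18π/10) + i·sin(-18π/10)

ω_10^9 = cos(-18π/10) + i·sin(-18π/10) = 0.8090+0.5878i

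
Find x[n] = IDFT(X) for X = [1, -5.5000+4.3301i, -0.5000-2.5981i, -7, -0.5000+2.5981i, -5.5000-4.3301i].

x[n] = (1/6) Σ(k=0 to 5) X[k] · e^(2πikn/6)

Computing each x[n]:
x[0] = -3
x[1] = 0
x[2] = -2
x[3] = 3
x[4] = 2
x[5] = 1

x = [-3, 0, -2, 3, 2, 1]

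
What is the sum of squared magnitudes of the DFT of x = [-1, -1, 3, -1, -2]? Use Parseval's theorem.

Parseval: Σ|x[n]|² = (1/N)Σ|X[k]|², so Σ|X[k]|² = N·Σ|x[n]|² = 5·16.0000

Σ|X[k]|² = N·Σ|x[n]|² = 5·16.0000 = 80.0000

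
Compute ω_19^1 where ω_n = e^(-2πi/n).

ω_19^1 = e^(-2πi·1/19)
= cos(-2π·1/19) + i·sin(-2π·1/19)
= cos(-2π/19) + i·sin(-2π/19)

ω_19^1 = cos(-2π/19) + i·sin(-2π/19) = 0.9458-0.3247i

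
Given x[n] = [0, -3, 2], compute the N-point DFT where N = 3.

X[k] = Σ(n=0 to 2) x[n] · ω_3^(nk)
where ω_3 = e^(-2πi/3)

Computing each X[k]:
X[0] = -1
X[1] = 0.5000+4.3301i
X[2] = 0.5000-4.3301i

X = [-1, 0.5000+4.3301i, 0.5000-4.3301i]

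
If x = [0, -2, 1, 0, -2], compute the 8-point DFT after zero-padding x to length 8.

Original 5-point DFT: [-3, -2.0451-0.5878i, 3.5451+0.9511i, 3.5451-0.9511i, -2.0451+0.5878i]
Zero-padded 8-point DFT provides frequency interpolation.

DFT_8([x, 0, ...]) = [-3, 0.5858+0.4142i, -3+2i, 3.4142+2.4142i, 1, 3.4142-2.4142i, -3-2i, 0.5858-0.4142i]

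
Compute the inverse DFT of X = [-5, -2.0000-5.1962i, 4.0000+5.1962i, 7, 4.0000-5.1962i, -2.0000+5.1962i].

x[n] = (1/6) Σ(k=0 to 5) X[k] · e^(2πikn/6)

Computing each x[n]:
x[0] = 1
x[1] = -3
x[2] = 3
x[3] = 0
x[4] = -3
x[5] = -3

x = [1, -3, 3, 0, -3, -3]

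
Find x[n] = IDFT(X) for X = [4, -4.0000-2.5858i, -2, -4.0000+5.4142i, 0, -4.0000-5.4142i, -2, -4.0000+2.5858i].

x[n] = (1/8) Σ(k=0 to 7) X[k] · e^(2πikn/8)

Computing each x[n]:
x[0] = -2
x[1] = 0
x[2] = 3
x[3] = 0
x[4] = 2
x[5] = 1
x[6] = -1
x[7] = 1

x = [-2, 0, 3, 0, 2, 1, -1, 1]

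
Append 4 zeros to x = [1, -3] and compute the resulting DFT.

Original 2-point DFT: [-2, 4]
Zero-padded 6-point DFT provides frequency interpolation.

DFT_6([x, 0, ...]) = [-2, -0.5000+2.5981i, 2.5000+2.5981i, 4, 2.5000-2.5981i, -0.5000-2.5981i]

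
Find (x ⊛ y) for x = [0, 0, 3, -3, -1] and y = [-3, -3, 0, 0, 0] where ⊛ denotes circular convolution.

(x ⊛ y)[n] = Σ(m=0 to 4) x[m] · y[(n-m) mod 5]

Computing each output sample:
(x ⊛ y)[0] = 3
(x ⊛ y)[1] = 0
(x ⊛ y)[2] = -9
(x ⊛ y)[3] = 0
(x ⊛ y)[4] = 12

x ⊛ y = [3, 0, -9, 0, 12]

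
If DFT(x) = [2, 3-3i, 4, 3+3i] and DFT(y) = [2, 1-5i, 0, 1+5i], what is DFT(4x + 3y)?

By linearity: DFT(4x + 3y) = 4·DFT(x) + 3·DFT(y)
= 4·[2, 3-3i, 4, 3+3i] + 3·[2, 1-5i, 0, 1+5i]

Computing element-wise:
Z[0] = 4·(2) + 3·(2) = 14
Z[1] = 4·(3-3i) + 3·(1-5i) = 15-27i
Z[2] = 4·(4) + 3·(0) = 16
Z[3] = 4·(3+3i) + 3·(1+5i) = 15+27i

DFT(4x + 3y) = 4·X + 3·Y = [14, 15-27i, 16, 15+27i]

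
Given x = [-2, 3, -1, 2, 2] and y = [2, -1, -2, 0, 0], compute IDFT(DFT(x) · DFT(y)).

(x ⊛ y)[n] = Σ(m=0 to 4) x[m] · y[(n-m) mod 5]

Computing each output sample:
(x ⊛ y)[0] = -10
(x ⊛ y)[1] = 4
(x ⊛ y)[2] = -1
(x ⊛ y)[3] = -1
(x ⊛ y)[4] = 4

x ⊛ y = [-10, 4, -1, -1, 4]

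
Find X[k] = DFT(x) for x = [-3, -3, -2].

X[k] = Σ(n=0 to 2) x[n] · ω_3^(nk)
where ω_3 = e^(-2πi/3)

Computing each X[k]:
X[0] = -8
X[1] = -0.5000+0.8660i
X[2] = -0.5000-0.8660i

X = [-8, -0.5000+0.8660i, -0.5000-0.8660i]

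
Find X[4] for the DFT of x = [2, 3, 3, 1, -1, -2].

X[4] = Σ(n=0 to 5) x[n] · ω_6^(4n) where ω_6 = e^(-2πi/6)
= (2)·ω_6^0 + (3)·ω_6^4 + (3)·ω_6^8 + (1)·ω_6^12 + (-1)·ω_6^16 + (-2)·ω_6^20

X[4] = 1.5000+0.8660i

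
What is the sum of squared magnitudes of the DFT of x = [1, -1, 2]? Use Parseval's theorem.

Parseval: Σ|x[n]|² = (1/N)Σ|X[k]|², so Σ|X[k]|² = N·Σ|x[n]|² = 3·6.0000

Σ|X[k]|² = N·Σ|x[n]|² = 3·6.0000 = 18.0000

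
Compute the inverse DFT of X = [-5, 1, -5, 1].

x[n] = (1/4) Σ(k=0 to 3) X[k] · e^(2πikn/4)

Computing each x[n]:
x[0] = -2
x[1] = 0
x[2] = -3
x[3] = 0

x = [-2, 0, -3, 0]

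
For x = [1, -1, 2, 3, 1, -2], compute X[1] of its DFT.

X[1] = Σ(n=0 to 5) x[n] · ω_6^(1n) where ω_6 = e^(-2πi/6)
= (1)·ω_6^0 + (-1)·ω_6^1 + (2)·ω_6^2 + (3)·ω_6^3 + (1)·ω_6^4 + (-2)·ω_6^5

X[1] = -5.0000-1.7321i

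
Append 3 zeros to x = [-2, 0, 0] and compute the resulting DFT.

Original 3-point DFT: [-2, -2, -2]
Zero-padded 6-point DFT provides frequency interpolation.

DFT_6([x, 0, ...]) = [-2, -2, -2, -2, -2, -2]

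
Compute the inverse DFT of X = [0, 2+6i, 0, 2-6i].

x[n] = (1/4) Σ(k=0 to 3) X[k] · e^(2πikn/4)

Computing each x[n]:
x[0] = 1
x[1] = -3
x[2] = -1
x[3] = 3

x = [1, -3, -1, 3]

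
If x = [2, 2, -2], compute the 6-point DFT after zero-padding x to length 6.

Original 3-point DFT: [2, 2.0000-3.4641i, 2.0000+3.4641i]
Zero-padded 6-point DFT provides frequency interpolation.

DFT_6([x, 0, ...]) = [2, 4, 2.0000-3.4641i, -2, 2.0000+3.4641i, 4]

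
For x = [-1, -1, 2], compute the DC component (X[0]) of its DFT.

X[0] = Σ(n=0 to 2) x[n] · ω_3^0 = Σ x[n]
= (-1) + (-1) + (2)

X[0] = 0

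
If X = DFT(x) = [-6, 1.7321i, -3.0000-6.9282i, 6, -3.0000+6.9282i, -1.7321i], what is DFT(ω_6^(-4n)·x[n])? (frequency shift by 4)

Modulation property: DFT(ω_6^(-4n)·x[n]) = X[(k-4) mod 6], so circularly shift X by 4 positions.

X[k-4] = [-3.0000-6.9282i, 6, -3.0000+6.9282i, -1.7321i, -6, 1.7321i]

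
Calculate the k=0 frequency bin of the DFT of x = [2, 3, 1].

X[0] = Σ(n=0 to 2) x[n] · ω_3^0 = Σ x[n]
= (2) + (3) + (1)

X[0] = 6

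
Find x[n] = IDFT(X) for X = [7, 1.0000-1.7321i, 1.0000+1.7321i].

x[n] = (1/3) Σ(k=0 to 2) X[k] · e^(2πikn/3)

Computing each x[n]:
x[0] = 3
x[1] = 3
x[2] = 1

x = [3, 3, 1]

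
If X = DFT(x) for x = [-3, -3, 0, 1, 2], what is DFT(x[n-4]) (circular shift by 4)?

Time shift by 4: X_shifted[k] = ω_5^(4k) · X[k]
Shifted x = [-3, 0, 1, 2, -3]

DFT(x[n-4]) = [-3, -6.3541-2.2654i, 0.3541-2.7144i, 0.3541+2.7144i, -6.3541+2.2654i]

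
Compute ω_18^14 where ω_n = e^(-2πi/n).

ω_18^14 = e^(-2πi·14/18)
= cos(-2π·14/18) + i·sin(-2π·14/18)
= cos(-28π/18) + i·sin(-28π/18)

ω_18^14 = cos(-28π/18) + i·sin(-28π/18) = 0.1736+0.9848i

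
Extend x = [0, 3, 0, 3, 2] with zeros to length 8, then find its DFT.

Original 5-point DFT: [8, -0.8820+0.8123i, -3.1180-3.4410i, -3.1180+3.4410i, -0.8820-0.8123i]
Zero-padded 8-point DFT provides frequency interpolation.

DFT_8([x, 0, ...]) = [8, -2.0000-4.2426i, 2, -2.0000-4.2426i, -4, -2.0000+4.2426i, 2, -2.0000+4.2426i]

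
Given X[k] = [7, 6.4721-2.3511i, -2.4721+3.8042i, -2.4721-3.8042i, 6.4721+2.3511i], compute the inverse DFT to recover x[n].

x[n] = (1/5) Σ(k=0 to 4) X[k] · e^(2πikn/5)

Computing each x[n]:
x[0] = 3
x[1] = 3
x[2] = 1
x[3] = -3
x[4] = 3

x = [3, 3, 1, -3, 3]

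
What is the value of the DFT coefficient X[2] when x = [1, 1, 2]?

X[2] = Σ(n=0 to 2) x[n] · ω_3^(2n) where ω_3 = e^(-2πi/3)
= (1)·ω_3^0 + (1)·ω_3^2 + (2)·ω_3^4

X[2] = -0.5000-0.8660i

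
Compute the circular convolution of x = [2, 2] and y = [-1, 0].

(x ⊛ y)[n] = Σ(m=0 to 1) x[m] · y[(n-m) mod 2]

Computing each output sample:
(x ⊛ y)[0] = -2
(x ⊛ y)[1] = -2

x ⊛ y = [-2, -2]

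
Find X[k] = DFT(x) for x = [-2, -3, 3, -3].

X[k] = Σ(n=0 to 3) x[n] · ω_4^(nk)
where ω_4 = e^(-2πi/4)

Computing each X[k]:
X[0] = -5
X[1] = -5
X[2] = 7
X[3] = -5

X = [-5, -5, 7, -5]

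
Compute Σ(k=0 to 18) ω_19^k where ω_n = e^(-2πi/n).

Sum of all nth roots of unity equals 0 for n > 1 (geometric series with r ≠ 1).

0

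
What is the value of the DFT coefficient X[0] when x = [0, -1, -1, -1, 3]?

X[0] = Σ(n=0 to 4) x[n] · ω_5^0 = Σ x[n]
= (0) + (-1) + (-1) + (-1) + (3)

X[0] = 0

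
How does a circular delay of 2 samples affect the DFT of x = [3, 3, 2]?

Time shift by 2: X_shifted[k] = ω_3^(2k) · X[k]
Shifted x = [3, 2, 3]

DFT(x[n-2]) = [8, 0.5000+0.8660i, 0.5000-0.8660i]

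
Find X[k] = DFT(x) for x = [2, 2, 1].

X[k] = Σ(n=0 to 2) x[n] · ω_3^(nk)
where ω_3 = e^(-2πi/3)

Computing each X[k]:
X[0] = 5
X[1] = 0.5000-0.8660i
X[2] = 0.5000+0.8660i

X = [5, 0.5000-0.8660i, 0.5000+0.8660i]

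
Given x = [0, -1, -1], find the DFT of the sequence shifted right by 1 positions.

Time shift by 1: X_shifted[k] = ω_3^(1k) · X[k]
Shifted x = [-1, 0, -1]

DFT(x[n-1]) = [-2, -0.5000-0.8660i, -0.5000+0.8660i]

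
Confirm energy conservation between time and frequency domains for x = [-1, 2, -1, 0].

Time domain:
Σ|x[n]|² = |-1|² + |2|² + |-1|² + |0|² = 6.0000

Frequency domain:
(1/4)Σ|X[k]|² = (1/4)(|0|² + |-2i|² + |-4|² + |2i|²) = (1/4)·24.0000 = 6.0000

Both sides agree, confirming Parseval's theorem.

Σ|x[n]|² = (1/N)Σ|X[k]|² = 6.0000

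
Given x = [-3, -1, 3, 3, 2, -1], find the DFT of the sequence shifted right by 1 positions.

Time shift by 1: X_shifted[k] = ω_6^(1k) · X[k]
Shifted x = [-1, -3, -1, 3, 3, 2]

DFT(x[n-1]) = [3, -5.5000+7.7942i, 1.5000+0.8660i, -1, 1.5000-0.8660i, -5.5000-7.7942i]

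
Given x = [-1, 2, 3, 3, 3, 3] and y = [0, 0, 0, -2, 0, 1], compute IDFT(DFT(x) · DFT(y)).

(x ⊛ y)[n] = Σ(m=0 to 5) x[m] · y[(n-m) mod 6]

Computing each output sample:
(x ⊛ y)[0] = -4
(x ⊛ y)[1] = -3
(x ⊛ y)[2] = -3
(x ⊛ y)[3] = 5
(x ⊛ y)[4] = -1
(x ⊛ y)[5] = -7

x ⊛ y = [-4, -3, -3, 5, -1, -7]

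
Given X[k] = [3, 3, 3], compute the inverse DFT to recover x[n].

x[n] = (1/3) Σ(k=0 to 2) X[k] · e^(2πikn/3)

Computing each x[n]:
x[0] = 3
x[1] = 0
x[2] = 0

x = [3, 0, 0]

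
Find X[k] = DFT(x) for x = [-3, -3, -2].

X[k] = Σ(n=0 to 2) x[n] · ω_3^(nk)
where ω_3 = e^(-2πi/3)

Computing each X[k]:
X[0] = -8
X[1] = -0.5000+0.8660i
X[2] = -0.5000-0.8660i

X = [-8, -0.5000+0.8660i, -0.5000-0.8660i]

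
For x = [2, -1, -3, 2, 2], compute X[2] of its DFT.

X[2] = Σ(n=0 to 4) x[n] · ω_5^(2n) where ω_5 = e^(-2πi/5)
= (2)·ω_5^0 + (-1)·ω_5^2 + (-3)·ω_5^4 + (2)·ω_5^6 + (2)·ω_5^8

X[2] = 0.8820-2.9919i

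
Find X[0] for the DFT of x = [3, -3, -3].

X[0] = Σ(n=0 to 2) x[n] · ω_3^0 = Σ x[n]
= (3) + (-3) + (-3)

X[0] = -3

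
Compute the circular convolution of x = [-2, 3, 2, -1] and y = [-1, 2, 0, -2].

(x ⊛ y)[n] = Σ(m=0 to 3) x[m] · y[(n-m) mod 4]

Computing each output sample:
(x ⊛ y)[0] = -6
(x ⊛ y)[1] = -11
(x ⊛ y)[2] = 6
(x ⊛ y)[3] = 9

x ⊛ y = [-6, -11, 6, 9]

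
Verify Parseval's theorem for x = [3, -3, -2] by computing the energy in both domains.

Time domain:
Σ|x[n]|² = |3|² + |-3|² + |-2|² = 22.0000

Frequency domain:
(1/3)Σ|X[k]|² = (1/3)(|-2|² + |5.5000+0.8660i|² + |5.5000-0.8660i|²) = (1/3)·66.0000 = 22.0000

Both sides agree, confirming Parseval's theorem.

Σ|x[n]|² = (1/N)Σ|X[k]|² = 22.0000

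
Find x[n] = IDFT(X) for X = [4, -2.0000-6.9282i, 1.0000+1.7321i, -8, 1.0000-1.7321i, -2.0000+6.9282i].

x[n] = (1/6) Σ(k=0 to 5) X[k] · e^(2πikn/6)

Computing each x[n]:
x[0] = -1
x[1] = 3
x[2] = 2
x[3] = 3
x[4] = -3
x[5] = 0

x = [-1, 3, 2, 3, -3, 0]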